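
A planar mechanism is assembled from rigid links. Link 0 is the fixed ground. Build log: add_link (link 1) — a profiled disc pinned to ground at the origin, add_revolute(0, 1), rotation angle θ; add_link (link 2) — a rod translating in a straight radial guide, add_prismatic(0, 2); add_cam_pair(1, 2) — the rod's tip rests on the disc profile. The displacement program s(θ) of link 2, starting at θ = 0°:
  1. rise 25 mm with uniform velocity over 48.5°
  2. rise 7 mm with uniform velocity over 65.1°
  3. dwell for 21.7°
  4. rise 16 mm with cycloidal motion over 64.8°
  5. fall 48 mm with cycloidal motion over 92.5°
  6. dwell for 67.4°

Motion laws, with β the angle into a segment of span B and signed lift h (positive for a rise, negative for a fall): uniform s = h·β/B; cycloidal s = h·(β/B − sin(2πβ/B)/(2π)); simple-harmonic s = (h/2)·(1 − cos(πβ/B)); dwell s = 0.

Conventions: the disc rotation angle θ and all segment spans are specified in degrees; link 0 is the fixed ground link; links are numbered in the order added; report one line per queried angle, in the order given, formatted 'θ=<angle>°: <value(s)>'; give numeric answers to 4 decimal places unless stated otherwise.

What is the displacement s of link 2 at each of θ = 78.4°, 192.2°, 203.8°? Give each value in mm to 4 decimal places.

seg 1 [0°–48.5°] uniform, h=25: full span → s += 25 → s = 25.0000
seg 2 [48.5°–113.6°] uniform, h=7: θ=78.4° here. β=29.9, B=65.1. 7·29.9/65.1 = 3.2151 → s = 28.2151
seg 2 [48.5°–113.6°] uniform, h=7: full span → s += 7 → s = 32.0000
seg 3 [113.6°–135.3°] dwell: s stays 32.0000
seg 4 [135.3°–200.1°] cycloidal, h=16: θ=192.2° here. β=56.9, B=64.8. 16·(0.8781 − sin(2π·0.8781)/(2π)) = 15.8148 → s = 47.8148
seg 4 [135.3°–200.1°] cycloidal, h=16: full span → s += 16 → s = 48.0000
seg 5 [200.1°–292.6°] cycloidal, h=-48: θ=203.8° here. β=3.7, B=92.5. -48·(0.0400 − sin(2π·0.0400)/(2π)) = -0.0201 → s = 47.9799

θ=78.4°: 28.2151
θ=192.2°: 47.8148
θ=203.8°: 47.9799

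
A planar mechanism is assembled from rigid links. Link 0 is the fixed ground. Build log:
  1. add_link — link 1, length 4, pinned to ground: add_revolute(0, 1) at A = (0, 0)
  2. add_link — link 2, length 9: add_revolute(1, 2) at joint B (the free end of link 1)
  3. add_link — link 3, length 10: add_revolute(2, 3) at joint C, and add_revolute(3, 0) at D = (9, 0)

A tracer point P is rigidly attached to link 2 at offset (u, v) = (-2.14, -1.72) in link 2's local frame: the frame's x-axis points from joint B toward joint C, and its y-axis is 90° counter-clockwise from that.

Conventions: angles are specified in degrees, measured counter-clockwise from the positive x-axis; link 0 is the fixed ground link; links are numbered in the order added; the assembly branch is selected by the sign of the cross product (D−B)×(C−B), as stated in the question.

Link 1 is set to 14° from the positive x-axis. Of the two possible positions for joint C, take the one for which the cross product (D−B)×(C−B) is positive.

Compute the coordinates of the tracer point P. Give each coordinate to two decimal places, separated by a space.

A=(0,0), D=(9.00,0)
B = A + 4.00·(cos14°, sin14°) = (3.8812, 0.9677)
|BD| = 5.2095
circle(B,9.00) ∩ circle(D,10.00): a=0.7811, h=8.9660
  candidates: C₊=(6.3142,9.6326) cross=46.708; C₋=(2.9832,-7.9874) cross=-46.708
  branch + wants cross > 0 → take C=(6.3142,9.6326) (cross=46.708)
ex = (C−B)/|BC| = (0.2703,0.9628); ey = (-0.9628,0.2703)
P = B + -2.14·ex + -1.72·ey = (4.9586,-1.5576)

4.96 -1.56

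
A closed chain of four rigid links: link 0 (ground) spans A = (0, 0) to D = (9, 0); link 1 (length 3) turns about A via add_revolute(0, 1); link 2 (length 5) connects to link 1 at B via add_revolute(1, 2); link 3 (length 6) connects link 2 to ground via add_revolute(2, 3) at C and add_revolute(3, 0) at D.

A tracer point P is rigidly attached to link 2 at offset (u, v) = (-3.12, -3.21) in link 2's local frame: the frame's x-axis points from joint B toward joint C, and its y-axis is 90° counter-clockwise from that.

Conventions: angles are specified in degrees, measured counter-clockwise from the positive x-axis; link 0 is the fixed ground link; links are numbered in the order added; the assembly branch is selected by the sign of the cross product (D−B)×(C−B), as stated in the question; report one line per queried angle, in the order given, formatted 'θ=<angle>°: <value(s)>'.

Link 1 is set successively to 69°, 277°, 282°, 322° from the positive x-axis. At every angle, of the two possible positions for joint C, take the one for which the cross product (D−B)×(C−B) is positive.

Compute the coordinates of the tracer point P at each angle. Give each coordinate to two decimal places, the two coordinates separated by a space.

A=(0,0), D=(9.00,0)
θ=69°: B = A + 3.00·(cos69°, sin69°) = (1.0751, 2.8007)
θ=69°: |BD| = 8.4052
θ=69°: circle(B,5.00) ∩ circle(D,6.00): a=3.5483, h=3.5228
θ=69°:   candidates: C₊=(5.5944,4.9398) cross=29.610; C₋=(3.2468,-1.7030) cross=-29.610
θ=69°:   branch + wants cross > 0 → take C=(5.5944,4.9398) (cross=29.610)
θ=69°: ex = (C−B)/|BC| = (0.9039,0.4278); ey = (-0.4278,0.9039)
θ=69°: P = B + -3.12·ex + -3.21·ey = (-0.3716,-1.4355)
θ=277°: B = A + 3.00·(cos277°, sin277°) = (0.3656, -2.9776)
θ=277°: |BD| = 9.1334
θ=277°: circle(B,5.00) ∩ circle(D,6.00): a=3.9645, h=3.0467
θ=277°:   candidates: C₊=(3.1202,1.1951) cross=27.827; C₋=(5.1068,-4.5654) cross=-27.827
θ=277°:   branch + wants cross > 0 → take C=(3.1202,1.1951) (cross=27.827)
θ=277°: ex = (C−B)/|BC| = (0.5509,0.8346); ey = (-0.8346,0.5509)
θ=277°: P = B + -3.12·ex + -3.21·ey = (1.3256,-7.3499)
θ=282°: B = A + 3.00·(cos282°, sin282°) = (0.6237, -2.9344)
θ=282°: |BD| = 8.8754
θ=282°: circle(B,5.00) ∩ circle(D,6.00): a=3.8180, h=3.2284
θ=282°:   candidates: C₊=(3.1596,1.3748) cross=28.654; C₋=(5.2944,-4.7190) cross=-28.654
θ=282°:   branch + wants cross > 0 → take C=(3.1596,1.3748) (cross=28.654)
θ=282°: ex = (C−B)/|BC| = (0.5072,0.8618); ey = (-0.8618,0.5072)
θ=282°: P = B + -3.12·ex + -3.21·ey = (1.8079,-7.2514)
θ=322°: B = A + 3.00·(cos322°, sin322°) = (2.3640, -1.8470)
θ=322°: |BD| = 6.8882
θ=322°: circle(B,5.00) ∩ circle(D,6.00): a=2.6456, h=4.2427
θ=322°:   candidates: C₊=(3.7752,2.9498) cross=29.225; C₋=(6.0504,-5.2249) cross=-29.225
θ=322°:   branch + wants cross > 0 → take C=(3.7752,2.9498) (cross=29.225)
θ=322°: ex = (C−B)/|BC| = (0.2822,0.9593); ey = (-0.9593,0.2822)
θ=322°: P = B + -3.12·ex + -3.21·ey = (4.5630,-5.7461)

θ=69°: -0.37 -1.44
θ=277°: 1.33 -7.35
θ=282°: 1.81 -7.25
θ=322°: 4.56 -5.75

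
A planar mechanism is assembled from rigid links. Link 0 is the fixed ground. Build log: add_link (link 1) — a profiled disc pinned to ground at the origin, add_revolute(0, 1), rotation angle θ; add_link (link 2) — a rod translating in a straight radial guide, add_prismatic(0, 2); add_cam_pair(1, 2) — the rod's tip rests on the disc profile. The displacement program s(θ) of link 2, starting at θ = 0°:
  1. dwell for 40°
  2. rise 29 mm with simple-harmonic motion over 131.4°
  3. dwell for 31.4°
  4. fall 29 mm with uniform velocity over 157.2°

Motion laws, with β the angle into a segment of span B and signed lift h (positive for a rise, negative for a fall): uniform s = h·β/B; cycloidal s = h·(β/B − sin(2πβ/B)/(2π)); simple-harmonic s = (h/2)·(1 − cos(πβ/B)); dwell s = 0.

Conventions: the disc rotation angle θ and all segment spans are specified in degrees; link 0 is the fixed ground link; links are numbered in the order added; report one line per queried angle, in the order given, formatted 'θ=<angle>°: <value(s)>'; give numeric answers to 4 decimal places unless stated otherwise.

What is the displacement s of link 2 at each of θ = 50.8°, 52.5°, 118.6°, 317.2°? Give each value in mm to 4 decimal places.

seg 1 [0°–40°] dwell: s stays 0.0000
seg 2 [40°–171.4°] simple-harmonic, h=29: θ=50.8° here. β=10.8, B=131.4. 29/2·(1 − cos(π·0.0822)) = 0.4807 → s = 0.4807
seg 2 [40°–171.4°] simple-harmonic, h=29: θ=52.5° here. β=12.5, B=131.4. 29/2·(1 − cos(π·0.0951)) = 0.6427 → s = 0.6427
seg 2 [40°–171.4°] simple-harmonic, h=29: θ=118.6° here. β=78.6, B=131.4. 29/2·(1 − cos(π·0.5982)) = 18.9015 → s = 18.9015
seg 2 [40°–171.4°] simple-harmonic, h=29: full span → s += 29 → s = 29.0000
seg 3 [171.4°–202.8°] dwell: s stays 29.0000
seg 4 [202.8°–360°] uniform, h=-29: θ=317.2° here. β=114.4, B=157.2. -29·114.4/157.2 = -21.1043 → s = 7.8957

θ=50.8°: 0.4807
θ=52.5°: 0.6427
θ=118.6°: 18.9015
θ=317.2°: 7.8957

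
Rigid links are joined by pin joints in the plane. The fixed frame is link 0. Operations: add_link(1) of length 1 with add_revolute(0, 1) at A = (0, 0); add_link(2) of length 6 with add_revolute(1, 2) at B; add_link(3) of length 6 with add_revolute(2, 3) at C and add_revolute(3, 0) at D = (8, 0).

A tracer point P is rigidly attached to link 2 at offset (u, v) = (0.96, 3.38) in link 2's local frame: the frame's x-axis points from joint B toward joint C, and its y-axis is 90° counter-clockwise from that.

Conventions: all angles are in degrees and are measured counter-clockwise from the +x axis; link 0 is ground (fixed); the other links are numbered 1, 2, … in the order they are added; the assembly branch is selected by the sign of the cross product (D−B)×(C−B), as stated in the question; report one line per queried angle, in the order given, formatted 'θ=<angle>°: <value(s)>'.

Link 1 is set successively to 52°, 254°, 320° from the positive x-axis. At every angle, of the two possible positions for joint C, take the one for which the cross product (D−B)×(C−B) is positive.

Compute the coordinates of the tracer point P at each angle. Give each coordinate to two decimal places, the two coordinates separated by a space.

A=(0,0), D=(8.00,0)
θ=52°: B = A + 1.00·(cos52°, sin52°) = (0.6157, 0.7880)
θ=52°: |BD| = 7.4263
θ=52°: circle(B,6.00) ∩ circle(D,6.00): a=3.7131, h=4.7130
θ=52°:   candidates: C₊=(4.8079,5.0804) cross=35.000; C₋=(3.8077,-4.2924) cross=-35.000
θ=52°:   branch + wants cross > 0 → take C=(4.8079,5.0804) (cross=35.000)
θ=52°: ex = (C−B)/|BC| = (0.6987,0.7154); ey = (-0.7154,0.6987)
θ=52°: P = B + 0.96·ex + 3.38·ey = (-1.1316,3.8364)
θ=254°: B = A + 1.00·(cos254°, sin254°) = (-0.2756, -0.9613)
θ=254°: |BD| = 8.3313
θ=254°: circle(B,6.00) ∩ circle(D,6.00): a=4.1656, h=4.3183
θ=254°:   candidates: C₊=(3.3639,3.8088) cross=35.977; C₋=(4.3604,-4.7701) cross=-35.977
θ=254°:   branch + wants cross > 0 → take C=(3.3639,3.8088) (cross=35.977)
θ=254°: ex = (C−B)/|BC| = (0.6066,0.7950); ey = (-0.7950,0.6066)
θ=254°: P = B + 0.96·ex + 3.38·ey = (-2.3804,1.8522)
θ=320°: B = A + 1.00·(cos320°, sin320°) = (0.7660, -0.6428)
θ=320°: |BD| = 7.2625
θ=320°: circle(B,6.00) ∩ circle(D,6.00): a=3.6312, h=4.7764
θ=320°:   candidates: C₊=(3.9603,4.4363) cross=34.689; C₋=(4.8058,-5.0791) cross=-34.689
θ=320°:   branch + wants cross > 0 → take C=(3.9603,4.4363) (cross=34.689)
θ=320°: ex = (C−B)/|BC| = (0.5324,0.8465); ey = (-0.8465,0.5324)
θ=320°: P = B + 0.96·ex + 3.38·ey = (-1.5841,1.9693)

θ=52°: -1.13 3.84
θ=254°: -2.38 1.85
θ=320°: -1.58 1.97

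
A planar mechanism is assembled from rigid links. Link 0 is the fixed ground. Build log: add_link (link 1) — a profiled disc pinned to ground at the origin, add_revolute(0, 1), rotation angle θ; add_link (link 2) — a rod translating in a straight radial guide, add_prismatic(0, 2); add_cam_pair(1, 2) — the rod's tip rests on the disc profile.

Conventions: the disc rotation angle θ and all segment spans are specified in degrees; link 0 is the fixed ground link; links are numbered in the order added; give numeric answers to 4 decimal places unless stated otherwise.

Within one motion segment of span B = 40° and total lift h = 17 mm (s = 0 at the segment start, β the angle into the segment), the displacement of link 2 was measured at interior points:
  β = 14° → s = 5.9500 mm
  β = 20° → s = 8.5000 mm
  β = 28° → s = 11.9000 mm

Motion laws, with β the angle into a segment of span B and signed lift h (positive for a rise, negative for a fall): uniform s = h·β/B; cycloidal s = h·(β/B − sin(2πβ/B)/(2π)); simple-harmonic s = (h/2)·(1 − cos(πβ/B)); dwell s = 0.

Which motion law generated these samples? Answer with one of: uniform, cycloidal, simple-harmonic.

candidates at β/B = r: uniform s = h·r (linear in β); cycloidal s = h·(r − sin(2πr)/(2π)); simple-harmonic s = (h/2)(1 − cos(πr))
β=14°: printed 5.9500 | uniform 5.9500, cycloidal 3.7611, simple-harmonic 4.6411
β=20°: printed 8.5000 | uniform 8.5000, cycloidal 8.5000, simple-harmonic 8.5000
β=28°: printed 11.9000 | uniform 11.9000, cycloidal 14.4732, simple-harmonic 13.4962
only one law matches every sample → uniform

uniform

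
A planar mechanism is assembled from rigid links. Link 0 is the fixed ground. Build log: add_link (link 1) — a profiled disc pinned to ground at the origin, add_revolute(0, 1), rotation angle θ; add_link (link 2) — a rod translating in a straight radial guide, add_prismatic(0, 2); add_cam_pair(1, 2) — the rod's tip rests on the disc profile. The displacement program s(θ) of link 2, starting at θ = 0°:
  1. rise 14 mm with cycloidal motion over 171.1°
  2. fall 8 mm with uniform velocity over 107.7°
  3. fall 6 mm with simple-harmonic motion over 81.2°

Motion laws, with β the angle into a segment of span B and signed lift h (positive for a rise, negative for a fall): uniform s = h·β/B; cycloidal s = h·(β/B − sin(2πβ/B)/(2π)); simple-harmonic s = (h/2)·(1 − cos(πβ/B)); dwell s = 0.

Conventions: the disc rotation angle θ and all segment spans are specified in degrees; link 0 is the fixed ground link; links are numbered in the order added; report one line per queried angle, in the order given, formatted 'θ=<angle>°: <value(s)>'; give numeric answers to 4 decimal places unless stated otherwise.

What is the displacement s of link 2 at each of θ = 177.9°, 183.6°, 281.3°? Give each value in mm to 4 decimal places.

seg 1 [0°–171.1°] cycloidal, h=14: full span → s += 14 → s = 14.0000
seg 2 [171.1°–278.8°] uniform, h=-8: θ=177.9° here. β=6.8, B=107.7. -8·6.8/107.7 = -0.5051 → s = 13.4949
seg 2 [171.1°–278.8°] uniform, h=-8: θ=183.6° here. β=12.5, B=107.7. -8·12.5/107.7 = -0.9285 → s = 13.0715
seg 2 [171.1°–278.8°] uniform, h=-8: full span → s += -8 → s = 6.0000
seg 3 [278.8°–360°] simple-harmonic, h=-6: θ=281.3° here. β=2.5, B=81.2. -6/2·(1 − cos(π·0.0308)) = -0.0140 → s = 5.9860

θ=177.9°: 13.4949
θ=183.6°: 13.0715
θ=281.3°: 5.9860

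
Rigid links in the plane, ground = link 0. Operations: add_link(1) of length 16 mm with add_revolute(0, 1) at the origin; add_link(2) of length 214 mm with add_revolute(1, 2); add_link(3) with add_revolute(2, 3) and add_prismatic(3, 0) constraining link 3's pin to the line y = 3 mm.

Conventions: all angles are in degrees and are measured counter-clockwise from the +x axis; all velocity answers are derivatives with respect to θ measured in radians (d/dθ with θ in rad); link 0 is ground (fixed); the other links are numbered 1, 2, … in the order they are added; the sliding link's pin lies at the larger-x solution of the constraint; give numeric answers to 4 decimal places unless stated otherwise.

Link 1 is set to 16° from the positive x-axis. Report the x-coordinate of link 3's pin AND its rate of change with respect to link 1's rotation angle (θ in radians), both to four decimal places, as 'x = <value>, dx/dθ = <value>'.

geometry: r = 16 mm, L = 214 mm, e = 3 mm
crank pin P = (r cos θ, r sin θ) = (15.380187, 4.410198)
h = r sin θ − e = 4.410198 − 3 = 1.410198
x = r cos θ + √(L² − h²) = 15.380187 + 213.995354 = 229.375541
dx/dθ = −r sin θ − h·r cos θ/√(L² − h²) (θ in radians; h = 1.410198) = -4.511551

x = 229.3755, dx/dθ = -4.5116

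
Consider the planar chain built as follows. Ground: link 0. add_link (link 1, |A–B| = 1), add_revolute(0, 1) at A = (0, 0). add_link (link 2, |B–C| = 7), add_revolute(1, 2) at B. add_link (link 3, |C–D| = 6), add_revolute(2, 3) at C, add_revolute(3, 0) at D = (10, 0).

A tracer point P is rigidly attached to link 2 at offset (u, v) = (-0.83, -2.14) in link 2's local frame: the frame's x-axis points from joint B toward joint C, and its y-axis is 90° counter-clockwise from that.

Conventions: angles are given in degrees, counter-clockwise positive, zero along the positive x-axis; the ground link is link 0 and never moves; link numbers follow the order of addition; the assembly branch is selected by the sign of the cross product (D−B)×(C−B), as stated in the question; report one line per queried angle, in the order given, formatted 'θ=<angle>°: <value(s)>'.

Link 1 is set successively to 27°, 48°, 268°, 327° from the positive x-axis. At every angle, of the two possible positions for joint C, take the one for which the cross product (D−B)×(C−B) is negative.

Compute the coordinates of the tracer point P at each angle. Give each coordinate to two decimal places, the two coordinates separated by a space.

A=(0,0), D=(10.00,0)
θ=27°: B = A + 1.00·(cos27°, sin27°) = (0.8910, 0.4540)
θ=27°: |BD| = 9.1203
θ=27°: circle(B,7.00) ∩ circle(D,6.00): a=5.2728, h=4.6040
θ=27°:   candidates: C₊=(6.3865,4.7898) cross=41.990; C₋=(5.9281,-4.4068) cross=-41.990
θ=27°:   branch - wants cross < 0 → take C=(5.9281,-4.4068) (cross=-41.990)
θ=27°: ex = (C−B)/|BC| = (0.7196,-0.6944); ey = (0.6944,0.7196)
θ=27°: P = B + -0.83·ex + -2.14·ey = (-1.1923,-0.5096)
θ=48°: B = A + 1.00·(cos48°, sin48°) = (0.6691, 0.7431)
θ=48°: |BD| = 9.3604
θ=48°: circle(B,7.00) ∩ circle(D,6.00): a=5.3746, h=4.4848
θ=48°:   candidates: C₊=(6.3828,4.7871) cross=41.980; C₋=(5.6707,-4.1542) cross=-41.980
θ=48°:   branch - wants cross < 0 → take C=(5.6707,-4.1542) (cross=-41.980)
θ=48°: ex = (C−B)/|BC| = (0.7145,-0.6996); ey = (0.6996,0.7145)
θ=48°: P = B + -0.83·ex + -2.14·ey = (-1.4211,-0.2052)
θ=268°: B = A + 1.00·(cos268°, sin268°) = (-0.0349, -0.9994)
θ=268°: |BD| = 10.0845
θ=268°: circle(B,7.00) ∩ circle(D,6.00): a=5.6868, h=4.0817
θ=268°:   candidates: C₊=(5.2194,3.6258) cross=41.162; C₋=(6.0284,-4.4974) cross=-41.162
θ=268°:   branch - wants cross < 0 → take C=(6.0284,-4.4974) (cross=-41.162)
θ=268°: ex = (C−B)/|BC| = (0.8662,-0.4997); ey = (0.4997,0.8662)
θ=268°: P = B + -0.83·ex + -2.14·ey = (-1.8232,-2.4383)
θ=327°: B = A + 1.00·(cos327°, sin327°) = (0.8387, -0.5446)
θ=327°: |BD| = 9.1775
θ=327°: circle(B,7.00) ∩ circle(D,6.00): a=5.2970, h=4.5762
θ=327°:   candidates: C₊=(5.8548,4.3379) cross=41.998; C₋=(6.3979,-4.7984) cross=-41.998
θ=327°:   branch - wants cross < 0 → take C=(6.3979,-4.7984) (cross=-41.998)
θ=327°: ex = (C−B)/|BC| = (0.7942,-0.6077); ey = (0.6077,0.7942)
θ=327°: P = B + -0.83·ex + -2.14·ey = (-1.1209,-1.7398)

θ=27°: -1.19 -0.51
θ=48°: -1.42 -0.21
θ=268°: -1.82 -2.44
θ=327°: -1.12 -1.74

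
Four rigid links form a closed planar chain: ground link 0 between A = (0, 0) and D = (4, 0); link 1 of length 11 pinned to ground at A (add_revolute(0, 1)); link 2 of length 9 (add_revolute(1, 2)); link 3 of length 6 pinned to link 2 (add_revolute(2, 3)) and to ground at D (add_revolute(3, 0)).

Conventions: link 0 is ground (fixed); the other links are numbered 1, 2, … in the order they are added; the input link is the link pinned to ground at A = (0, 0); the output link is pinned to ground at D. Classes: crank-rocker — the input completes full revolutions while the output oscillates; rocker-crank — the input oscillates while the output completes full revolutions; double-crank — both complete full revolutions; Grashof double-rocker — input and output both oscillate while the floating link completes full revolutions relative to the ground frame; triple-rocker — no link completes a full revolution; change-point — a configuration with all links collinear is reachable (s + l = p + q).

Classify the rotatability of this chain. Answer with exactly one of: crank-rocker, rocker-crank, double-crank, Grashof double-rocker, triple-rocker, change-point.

lengths: ground=4, input=11, coupler=9, output=6
sorted: s=4 (shortest), l=11 (longest), p+q=15
s + l = 15 vs p + q = 15
s + l = p + q → change-point (collinear configuration reachable)

change-point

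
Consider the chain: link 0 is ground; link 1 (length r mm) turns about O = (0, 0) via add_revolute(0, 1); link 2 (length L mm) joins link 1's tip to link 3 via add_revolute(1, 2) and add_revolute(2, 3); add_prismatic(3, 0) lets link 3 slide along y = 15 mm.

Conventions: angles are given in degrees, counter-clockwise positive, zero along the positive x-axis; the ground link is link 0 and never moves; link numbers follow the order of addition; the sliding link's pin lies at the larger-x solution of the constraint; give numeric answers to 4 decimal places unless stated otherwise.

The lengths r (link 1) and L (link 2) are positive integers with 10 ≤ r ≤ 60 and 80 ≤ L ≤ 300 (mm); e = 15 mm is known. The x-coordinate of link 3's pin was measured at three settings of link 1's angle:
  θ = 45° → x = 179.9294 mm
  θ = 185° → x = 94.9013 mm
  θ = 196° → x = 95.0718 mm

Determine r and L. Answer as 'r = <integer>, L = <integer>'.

constraint per measurement: (x − r cos θ)² + (r sin θ − e)² = L²
subtracting the θ₁ and θ₂ equations cancels the r² and L² terms:
r = (x₁² − x₂²) / (2[(x₁cos θ₁ + e sin θ₁) − (x₂cos θ₂ + e sin θ₂)]) = 50.0000 → r = 50
L² = (x₁ − r cos θ₁)² + (r sin θ₁ − e)² = 21315.9989 → L = 146.0000 → L = 146
check at θ₃=196°: x = 95.0718 (printed 95.0718) ✓

r = 50, L = 146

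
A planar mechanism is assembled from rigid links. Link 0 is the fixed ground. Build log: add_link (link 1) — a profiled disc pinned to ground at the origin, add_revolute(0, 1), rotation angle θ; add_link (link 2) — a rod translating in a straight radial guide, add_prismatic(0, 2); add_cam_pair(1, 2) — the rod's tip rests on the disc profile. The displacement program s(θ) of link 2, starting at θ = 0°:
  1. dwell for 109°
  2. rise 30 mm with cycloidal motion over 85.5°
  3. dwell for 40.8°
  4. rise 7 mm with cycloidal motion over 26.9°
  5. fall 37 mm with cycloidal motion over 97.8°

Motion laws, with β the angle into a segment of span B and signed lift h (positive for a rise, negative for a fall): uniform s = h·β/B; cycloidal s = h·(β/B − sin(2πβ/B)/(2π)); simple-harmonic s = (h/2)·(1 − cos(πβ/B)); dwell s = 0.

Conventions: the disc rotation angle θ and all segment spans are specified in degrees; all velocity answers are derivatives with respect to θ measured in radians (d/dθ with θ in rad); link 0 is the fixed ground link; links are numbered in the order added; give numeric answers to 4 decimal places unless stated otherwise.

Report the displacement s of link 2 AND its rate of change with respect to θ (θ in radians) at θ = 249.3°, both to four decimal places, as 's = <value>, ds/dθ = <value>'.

seg 1 [0°–109°] dwell: s stays 0.0000
seg 2 [109°–194.5°] cycloidal, h=30: full span → s += 30 → s = 30.0000
seg 3 [194.5°–235.3°] dwell: s stays 30.0000
seg 4 [235.3°–262.2°] cycloidal, h=7: θ=249.3° here. β=14, B=26.9. 7·(0.5204 − sin(2π·0.5204)/(2π)) = 3.7859 → s = 33.7859
velocity in seg [235.3°–262.2°] (cycloidal), θ in radians: β = 14° = 0.2443 rad, B = 26.9° = 0.4695 rad; ds/dθ = (h/B)(1 − cos(2πβ/B)) = (7/0.4695)(1 − cos(2π·0.5204)) = 29.696502 mm/rad

s = 33.7859, ds/dθ = 29.6965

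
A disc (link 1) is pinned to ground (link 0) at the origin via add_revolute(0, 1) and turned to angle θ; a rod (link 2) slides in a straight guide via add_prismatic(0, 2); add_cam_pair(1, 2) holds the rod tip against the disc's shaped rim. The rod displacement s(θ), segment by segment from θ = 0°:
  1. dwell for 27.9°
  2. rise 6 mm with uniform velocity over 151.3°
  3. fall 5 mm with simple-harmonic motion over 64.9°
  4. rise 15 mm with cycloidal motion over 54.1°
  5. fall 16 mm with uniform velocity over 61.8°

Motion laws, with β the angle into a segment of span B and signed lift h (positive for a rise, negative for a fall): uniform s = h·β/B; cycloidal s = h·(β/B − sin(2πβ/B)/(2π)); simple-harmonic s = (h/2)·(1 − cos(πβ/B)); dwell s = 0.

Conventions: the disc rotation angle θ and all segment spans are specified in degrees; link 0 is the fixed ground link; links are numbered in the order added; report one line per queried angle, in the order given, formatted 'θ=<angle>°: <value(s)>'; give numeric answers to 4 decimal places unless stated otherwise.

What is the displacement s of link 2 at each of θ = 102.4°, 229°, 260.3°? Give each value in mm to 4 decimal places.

segment 1 (0° to 27.9°, dwell): s unchanged at 0.0000
θ = 102.4° falls in segment 2 (27.9° to 179.2°, uniform, h = 6): β = 102.4 − 27.9 = 74.5°, B = 151.3°; Δs = 6·74.5/151.3 = 2.9544; s = 0.0000 + 2.9544 = 2.9544
segment 2 (27.9° to 179.2°, uniform, h = 6) is passed completely: s = 0.0000 + (6) = 6.0000
θ = 229° falls in segment 3 (179.2° to 244.1°, simple-harmonic, h = -5): β = 229 − 179.2 = 49.8°, B = 64.9°; Δs = -5/2·(1 − cos(π·0.7673)) = -4.3614; s = 6.0000 − 4.3614 = 1.6386
segment 3 (179.2° to 244.1°, simple-harmonic, h = -5) is passed completely: s = 6.0000 + (-5) = 1.0000
θ = 260.3° falls in segment 4 (244.1° to 298.2°, cycloidal, h = 15): β = 260.3 − 244.1 = 16.2°, B = 54.1°; Δs = 15·(0.2994 − sin(2π·0.2994)/(2π)) = 2.2186; s = 1.0000 + 2.2186 = 3.2186

θ=102.4°: 2.9544
θ=229°: 1.6386
θ=260.3°: 3.2186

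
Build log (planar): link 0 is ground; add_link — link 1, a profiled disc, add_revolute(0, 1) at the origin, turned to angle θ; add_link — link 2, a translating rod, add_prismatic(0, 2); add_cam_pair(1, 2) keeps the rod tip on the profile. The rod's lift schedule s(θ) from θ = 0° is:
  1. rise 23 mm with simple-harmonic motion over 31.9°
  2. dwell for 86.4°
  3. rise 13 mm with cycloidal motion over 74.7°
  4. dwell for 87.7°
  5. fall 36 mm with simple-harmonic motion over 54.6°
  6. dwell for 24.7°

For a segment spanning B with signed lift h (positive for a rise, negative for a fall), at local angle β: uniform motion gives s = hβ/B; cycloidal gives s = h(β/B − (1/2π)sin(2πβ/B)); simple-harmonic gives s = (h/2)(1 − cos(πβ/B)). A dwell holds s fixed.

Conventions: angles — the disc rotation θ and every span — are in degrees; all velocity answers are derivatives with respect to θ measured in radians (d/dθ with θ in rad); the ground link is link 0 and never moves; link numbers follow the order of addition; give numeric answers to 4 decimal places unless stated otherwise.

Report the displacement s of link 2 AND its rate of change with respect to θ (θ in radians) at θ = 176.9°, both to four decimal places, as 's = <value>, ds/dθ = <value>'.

seg 1 [0°–31.9°] simple-harmonic, h=23: full span → s += 23 → s = 23.0000
seg 2 [31.9°–118.3°] dwell: s stays 23.0000
seg 3 [118.3°–193°] cycloidal, h=13: θ=176.9° here. β=58.6, B=74.7. 13·(0.7845 − sin(2π·0.7845)/(2π)) = 12.2188 → s = 35.2188
velocity in seg [118.3°–193°] (cycloidal), θ in radians: β = 58.6° = 1.0228 rad, B = 74.7° = 1.3038 rad; ds/dθ = (h/B)(1 − cos(2πβ/B)) = (13/1.3038)(1 − cos(2π·0.7845)) = 7.828356 mm/rad

s = 35.2188, ds/dθ = 7.8284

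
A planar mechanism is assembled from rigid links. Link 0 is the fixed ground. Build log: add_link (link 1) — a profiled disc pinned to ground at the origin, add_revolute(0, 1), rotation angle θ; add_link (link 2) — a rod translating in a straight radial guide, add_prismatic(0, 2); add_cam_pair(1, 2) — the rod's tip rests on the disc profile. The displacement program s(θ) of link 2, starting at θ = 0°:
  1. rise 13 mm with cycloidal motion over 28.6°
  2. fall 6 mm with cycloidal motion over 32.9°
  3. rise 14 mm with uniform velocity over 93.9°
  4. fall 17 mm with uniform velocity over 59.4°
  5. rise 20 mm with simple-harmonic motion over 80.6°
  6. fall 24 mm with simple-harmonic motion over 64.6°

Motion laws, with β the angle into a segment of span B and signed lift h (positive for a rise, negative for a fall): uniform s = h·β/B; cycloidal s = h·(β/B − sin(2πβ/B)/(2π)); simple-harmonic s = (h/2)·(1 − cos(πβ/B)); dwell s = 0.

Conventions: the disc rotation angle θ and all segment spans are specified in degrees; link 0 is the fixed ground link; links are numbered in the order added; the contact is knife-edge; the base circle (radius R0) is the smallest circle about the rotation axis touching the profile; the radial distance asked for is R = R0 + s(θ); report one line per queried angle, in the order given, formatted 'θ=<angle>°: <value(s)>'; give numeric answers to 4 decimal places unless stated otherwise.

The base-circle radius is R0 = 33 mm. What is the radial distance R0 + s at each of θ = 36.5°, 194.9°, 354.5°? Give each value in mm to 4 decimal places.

seg 1 [0°–28.6°] cycloidal, h=13: full span → s += 13 → s = 13.0000
seg 2 [28.6°–61.5°] cycloidal, h=-6: θ=36.5° here. β=7.9, B=32.9. -6·(0.2401 − sin(2π·0.2401)/(2π)) = -0.4876 → s = 12.5124
seg 2 [28.6°–61.5°] cycloidal, h=-6: full span → s += -6 → s = 7.0000
seg 3 [61.5°–155.4°] uniform, h=14: full span → s += 14 → s = 21.0000
seg 4 [155.4°–214.8°] uniform, h=-17: θ=194.9° here. β=39.5, B=59.4. -17·39.5/59.4 = -11.3047 → s = 9.6953
seg 4 [155.4°–214.8°] uniform, h=-17: full span → s += -17 → s = 4.0000
seg 5 [214.8°–295.4°] simple-harmonic, h=20: full span → s += 20 → s = 24.0000
seg 6 [295.4°–360°] simple-harmonic, h=-24: θ=354.5° here. β=59.1, B=64.6. -24/2·(1 − cos(π·0.9149)) = -23.5733 → s = 0.4267
θ=36.5°: R = R0 + s = 33 + 12.5124 = 45.5124
θ=194.9°: R = R0 + s = 33 + 9.6953 = 42.6953
θ=354.5°: R = R0 + s = 33 + 0.4267 = 33.4267

θ=36.5°: 45.5124
θ=194.9°: 42.6953
θ=354.5°: 33.4267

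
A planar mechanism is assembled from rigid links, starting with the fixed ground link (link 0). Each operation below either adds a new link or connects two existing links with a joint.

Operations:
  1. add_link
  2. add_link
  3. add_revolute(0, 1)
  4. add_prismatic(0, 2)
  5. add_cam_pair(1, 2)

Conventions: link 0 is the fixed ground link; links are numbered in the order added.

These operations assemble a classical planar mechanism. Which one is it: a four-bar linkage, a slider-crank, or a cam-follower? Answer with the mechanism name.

links: 3 (incl. ground); joints: 1 revolute, 1 prismatic, 1 higher (cam) pair, forming one closed loop
3 links, revolute + prismatic + higher pair in one loop → cam-follower

cam-follower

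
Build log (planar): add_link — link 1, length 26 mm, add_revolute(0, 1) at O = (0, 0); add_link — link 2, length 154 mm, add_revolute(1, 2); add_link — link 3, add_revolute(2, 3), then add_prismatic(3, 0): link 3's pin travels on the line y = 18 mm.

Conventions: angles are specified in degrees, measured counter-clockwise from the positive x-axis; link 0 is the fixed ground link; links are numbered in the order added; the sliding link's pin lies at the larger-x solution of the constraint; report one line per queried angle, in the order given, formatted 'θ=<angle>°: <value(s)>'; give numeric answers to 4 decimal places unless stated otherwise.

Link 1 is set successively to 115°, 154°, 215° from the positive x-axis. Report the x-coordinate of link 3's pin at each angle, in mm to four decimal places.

geometry: r = 26 mm, L = 154 mm, e = 18 mm
θ=115°: crank pin P = (r cos θ, r sin θ) = (-10.988075, 23.564002)
θ=115°: h = r sin θ − e = 23.564002 − 18 = 5.564002
θ=115°: x = r cos θ + √(L² − h²) = -10.988075 + 153.899454 = 142.911379
θ=154°: crank pin P = (r cos θ, r sin θ) = (-23.368645, 11.397650)
θ=154°: h = r sin θ − e = 11.397650 − 18 = -6.602350
θ=154°: x = r cos θ + √(L² − h²) = -23.368645 + 153.858406 = 130.489760
θ=215°: crank pin P = (r cos θ, r sin θ) = (-21.297953, -14.912987)
θ=215°: h = r sin θ − e = -14.912987 − 18 = -32.912987
θ=215°: x = r cos θ + √(L² − h²) = -21.297953 + 150.441800 = 129.143847

θ=115°: 142.9114
θ=154°: 130.4898
θ=215°: 129.1438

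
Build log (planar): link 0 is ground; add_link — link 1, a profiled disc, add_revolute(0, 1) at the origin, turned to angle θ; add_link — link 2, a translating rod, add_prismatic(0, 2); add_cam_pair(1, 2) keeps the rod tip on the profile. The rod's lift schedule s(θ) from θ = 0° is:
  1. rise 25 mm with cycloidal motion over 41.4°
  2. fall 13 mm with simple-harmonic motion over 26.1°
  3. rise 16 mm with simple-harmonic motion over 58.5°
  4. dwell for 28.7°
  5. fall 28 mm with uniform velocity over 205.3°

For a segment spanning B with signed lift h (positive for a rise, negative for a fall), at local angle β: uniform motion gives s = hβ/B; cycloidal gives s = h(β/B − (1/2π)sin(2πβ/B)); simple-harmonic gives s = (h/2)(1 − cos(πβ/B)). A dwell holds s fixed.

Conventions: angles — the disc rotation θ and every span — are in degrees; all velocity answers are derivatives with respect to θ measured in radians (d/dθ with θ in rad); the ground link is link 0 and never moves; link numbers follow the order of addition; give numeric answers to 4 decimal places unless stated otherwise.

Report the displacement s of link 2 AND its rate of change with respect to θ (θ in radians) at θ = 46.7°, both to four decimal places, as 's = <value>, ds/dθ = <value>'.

seg 1 [0°–41.4°] cycloidal, h=25: full span → s += 25 → s = 25.0000
seg 2 [41.4°–67.5°] simple-harmonic, h=-13: θ=46.7° here. β=5.3, B=26.1. -13/2·(1 − cos(π·0.2031)) = -1.2784 → s = 23.7216
velocity in seg [41.4°–67.5°] (simple-harmonic), θ in radians: β = 5.3° = 0.0925 rad, B = 26.1° = 0.4555 rad; ds/dθ = (πh/(2B)) sin(πβ/B) = (π·(-13)/(2·0.4555)) sin(π·0.2031) = -26.696990 mm/rad

s = 23.7216, ds/dθ = -26.6970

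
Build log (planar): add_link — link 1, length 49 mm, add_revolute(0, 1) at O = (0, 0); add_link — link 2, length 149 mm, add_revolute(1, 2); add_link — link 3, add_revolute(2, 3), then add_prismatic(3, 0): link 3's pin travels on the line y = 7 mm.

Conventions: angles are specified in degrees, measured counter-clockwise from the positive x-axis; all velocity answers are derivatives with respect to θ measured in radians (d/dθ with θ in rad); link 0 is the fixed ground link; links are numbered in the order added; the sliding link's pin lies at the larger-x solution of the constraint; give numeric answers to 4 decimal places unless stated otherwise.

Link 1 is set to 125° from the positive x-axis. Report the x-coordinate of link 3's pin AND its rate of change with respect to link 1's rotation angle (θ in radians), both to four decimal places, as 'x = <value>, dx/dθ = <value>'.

geometry: r = 49 mm, L = 149 mm, e = 7 mm
crank pin P = (r cos θ, r sin θ) = (-28.105245, 40.138450)
h = r sin θ − e = 40.138450 − 7 = 33.138450
x = r cos θ + √(L² − h²) = -28.105245 + 145.268177 = 117.162931
dx/dθ = −r sin θ − h·r cos θ/√(L² − h²) (θ in radians; h = 33.138450) = -33.727106

x = 117.1629, dx/dθ = -33.7271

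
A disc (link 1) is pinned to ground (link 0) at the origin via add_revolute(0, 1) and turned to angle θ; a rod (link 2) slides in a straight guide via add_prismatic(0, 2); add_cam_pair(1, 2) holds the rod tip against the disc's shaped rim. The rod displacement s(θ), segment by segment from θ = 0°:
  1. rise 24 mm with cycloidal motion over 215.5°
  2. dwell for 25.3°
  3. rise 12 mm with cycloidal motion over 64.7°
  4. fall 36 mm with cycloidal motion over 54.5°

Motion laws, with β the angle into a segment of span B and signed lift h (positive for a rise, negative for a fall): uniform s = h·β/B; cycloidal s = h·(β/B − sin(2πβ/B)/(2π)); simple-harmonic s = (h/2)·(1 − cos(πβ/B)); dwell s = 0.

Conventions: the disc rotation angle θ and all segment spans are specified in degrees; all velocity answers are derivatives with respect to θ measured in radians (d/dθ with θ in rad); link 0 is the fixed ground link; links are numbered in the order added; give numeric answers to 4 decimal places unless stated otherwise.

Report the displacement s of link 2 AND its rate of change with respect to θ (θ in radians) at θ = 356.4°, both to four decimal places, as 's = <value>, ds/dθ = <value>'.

segment 1 (0° to 215.5°, cycloidal, h = 24) is passed completely: s = 0.0000 + (24) = 24.0000
segment 2 (215.5° to 240.8°, dwell): s unchanged at 24.0000
segment 3 (240.8° to 305.5°, cycloidal, h = 12) is passed completely: s = 24.0000 + (12) = 36.0000
θ = 356.4° falls in segment 4 (305.5° to 360°, cycloidal, h = -36): β = 356.4 − 305.5 = 50.9°, B = 54.5°; Δs = -36·(0.9339 − sin(2π·0.9339)/(2π)) = -35.9323; s = 36.0000 − 35.9323 = 0.0677
velocity in seg [305.5°–360°] (cycloidal), θ in radians: β = 50.9° = 0.8884 rad, B = 54.5° = 0.9512 rad; ds/dθ = (h/B)(1 − cos(2πβ/B)) = ((-36)/0.9512)(1 − cos(2π·0.9339)) = -3.213122 mm/rad

s = 0.0677, ds/dθ = -3.2131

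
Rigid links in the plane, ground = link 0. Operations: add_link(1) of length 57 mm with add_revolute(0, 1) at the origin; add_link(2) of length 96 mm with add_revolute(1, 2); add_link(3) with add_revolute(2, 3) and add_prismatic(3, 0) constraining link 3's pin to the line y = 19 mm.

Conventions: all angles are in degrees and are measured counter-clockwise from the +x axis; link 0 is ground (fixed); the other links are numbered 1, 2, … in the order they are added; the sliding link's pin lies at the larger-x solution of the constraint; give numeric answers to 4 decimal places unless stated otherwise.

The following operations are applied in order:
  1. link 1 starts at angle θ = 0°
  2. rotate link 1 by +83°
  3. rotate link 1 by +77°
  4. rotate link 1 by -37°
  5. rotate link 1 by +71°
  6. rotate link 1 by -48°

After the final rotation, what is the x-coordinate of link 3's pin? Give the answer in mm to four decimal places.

geometry: r = 57 mm, L = 96 mm, e = 19 mm; θ starts at 0°
rotate link 1 by +83°: θ ← 0° +83° = 83°
rotate link 1 by +77°: θ ← 83° +77° = 160°
rotate link 1 by -37°: θ ← 160° -37° = 123°
rotate link 1 by +71°: θ ← 123° +71° = 194°
rotate link 1 by -48°: θ ← 194° -48° = 146°
crank pin P = (r cos θ, r sin θ) = (-47.255142, 31.873995)
h = r sin θ − e = 31.873995 − 19 = 12.873995
x = r cos θ + √(L² − h²) = -47.255142 + 95.132856 = 47.877714

47.8777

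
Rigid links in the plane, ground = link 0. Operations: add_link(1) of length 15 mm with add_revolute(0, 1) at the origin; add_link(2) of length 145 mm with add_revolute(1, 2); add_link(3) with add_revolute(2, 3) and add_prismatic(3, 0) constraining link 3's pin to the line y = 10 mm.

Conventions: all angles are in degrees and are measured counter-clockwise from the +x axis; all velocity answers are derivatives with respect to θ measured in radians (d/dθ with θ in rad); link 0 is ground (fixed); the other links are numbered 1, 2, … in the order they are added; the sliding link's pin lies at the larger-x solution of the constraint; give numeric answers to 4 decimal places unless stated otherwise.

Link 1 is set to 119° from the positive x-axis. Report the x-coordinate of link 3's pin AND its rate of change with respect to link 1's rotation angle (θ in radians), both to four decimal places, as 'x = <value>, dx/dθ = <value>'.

geometry: r = 15 mm, L = 145 mm, e = 10 mm
crank pin P = (r cos θ, r sin θ) = (-7.272144, 13.119296)
h = r sin θ − e = 13.119296 − 10 = 3.119296
x = r cos θ + √(L² − h²) = -7.272144 + 144.966444 = 137.694300
dx/dθ = −r sin θ − h·r cos θ/√(L² − h²) (θ in radians; h = 3.119296) = -12.962818

x = 137.6943, dx/dθ = -12.9628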